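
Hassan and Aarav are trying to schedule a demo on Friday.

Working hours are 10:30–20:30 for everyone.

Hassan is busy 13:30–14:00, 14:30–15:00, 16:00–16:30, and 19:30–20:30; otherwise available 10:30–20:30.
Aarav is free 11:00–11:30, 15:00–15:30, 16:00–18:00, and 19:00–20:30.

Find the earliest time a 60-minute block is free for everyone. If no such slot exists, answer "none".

Hassan free within 10:30–20:30: 10:30–13:30, 14:00–14:30, 15:00–16:00, 16:30–19:30.
Hassan ∩ Aarav: 11:00–11:30, 15:00–15:30, 16:30–18:00, 19:00–19:30.
Windows ≥ 60 min: 16:30–18:00.
Earliest such window starts at 16:30.

16:30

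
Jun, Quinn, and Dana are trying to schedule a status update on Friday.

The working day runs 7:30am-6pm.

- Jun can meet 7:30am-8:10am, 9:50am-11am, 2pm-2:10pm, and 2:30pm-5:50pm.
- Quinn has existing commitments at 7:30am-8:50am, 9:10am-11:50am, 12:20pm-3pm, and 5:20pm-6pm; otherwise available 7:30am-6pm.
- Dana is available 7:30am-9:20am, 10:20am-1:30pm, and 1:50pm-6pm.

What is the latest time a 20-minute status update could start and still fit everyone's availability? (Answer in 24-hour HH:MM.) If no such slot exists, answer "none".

Quinn free within 07:30–18:00: 08:50–09:10, 11:50–12:20, 15:00–17:20.
Jun ∩ Quinn: 15:00–17:20.
Jun ∩ Quinn ∩ Dana: 15:00–17:20.
Windows ≥ 20 min: 15:00–17:20.
Latest start in the last window 15:00–17:20 is 17:20 − 20 min = 17:00.

17:00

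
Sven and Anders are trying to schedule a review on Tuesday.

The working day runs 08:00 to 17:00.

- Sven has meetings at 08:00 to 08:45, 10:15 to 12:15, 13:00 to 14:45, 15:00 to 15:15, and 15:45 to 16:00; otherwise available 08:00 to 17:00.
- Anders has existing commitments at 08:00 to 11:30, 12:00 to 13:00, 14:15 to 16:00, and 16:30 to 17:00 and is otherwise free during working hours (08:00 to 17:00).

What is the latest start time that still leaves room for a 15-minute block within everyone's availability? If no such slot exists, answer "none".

Sven free within 08:00–17:00: 08:45–10:15, 12:15–13:00, 14:45–15:00, 15:15–15:45, 16:00–17:00.
Anders free within 08:00–17:00: 11:30–12:00, 13:00–14:15, 16:00–16:30.
Sven ∩ Anders: 16:00–16:30.
Windows ≥ 15 min: 16:00–16:30.
Latest start in the last window 16:00–16:30 is 16:30 − 15 min = 16:15.

16:15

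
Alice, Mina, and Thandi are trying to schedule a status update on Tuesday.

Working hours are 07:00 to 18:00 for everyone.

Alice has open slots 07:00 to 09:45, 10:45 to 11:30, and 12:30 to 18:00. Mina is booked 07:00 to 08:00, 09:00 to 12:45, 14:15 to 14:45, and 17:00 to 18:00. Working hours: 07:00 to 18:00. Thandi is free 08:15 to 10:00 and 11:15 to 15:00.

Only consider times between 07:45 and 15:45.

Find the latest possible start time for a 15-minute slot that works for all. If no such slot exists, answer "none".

14:45

Mina free within 07:00–18:00: 08:00–09:00, 12:45–14:15, 14:45–17:00.
Alice ∩ Mina: 08:00–09:00, 12:45–14:15, 14:45–17:00.
Alice ∩ Mina ∩ Thandi: 08:15–09:00, 12:45–14:15, 14:45–15:00.
Restricted to 07:45–15:45: 08:15–09:00, 12:45–14:15, 14:45–15:00.
Windows ≥ 15 min: 08:15–09:00, 12:45–14:15, 14:45–15:00.
Latest start in the last window 14:45–15:00 is 15:00 − 15 min = 14:45.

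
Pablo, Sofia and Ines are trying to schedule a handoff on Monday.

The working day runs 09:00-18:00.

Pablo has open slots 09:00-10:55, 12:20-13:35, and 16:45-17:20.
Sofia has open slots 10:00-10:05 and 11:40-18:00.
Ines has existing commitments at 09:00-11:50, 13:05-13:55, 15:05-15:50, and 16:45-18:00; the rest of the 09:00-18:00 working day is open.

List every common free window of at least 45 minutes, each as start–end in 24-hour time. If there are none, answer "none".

Ines free within 09:00–18:00: 11:50–13:05, 13:55–15:05, 15:50–16:45.
Pablo ∩ Sofia: 10:00–10:05, 12:20–13:35, 16:45–17:20.
Pablo ∩ Sofia ∩ Ines: 12:20–13:05.
Windows ≥ 45 min: 12:20–13:05.

12:20–13:05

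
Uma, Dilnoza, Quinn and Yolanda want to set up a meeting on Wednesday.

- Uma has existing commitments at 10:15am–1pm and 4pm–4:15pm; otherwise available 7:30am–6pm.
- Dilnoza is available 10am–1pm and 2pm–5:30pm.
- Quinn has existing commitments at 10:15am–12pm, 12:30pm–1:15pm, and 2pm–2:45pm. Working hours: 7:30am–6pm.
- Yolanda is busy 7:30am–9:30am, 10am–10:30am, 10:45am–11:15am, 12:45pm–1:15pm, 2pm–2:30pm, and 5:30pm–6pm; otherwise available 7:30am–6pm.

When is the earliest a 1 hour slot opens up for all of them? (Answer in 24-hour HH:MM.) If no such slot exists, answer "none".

14:45

Uma free within 07:30–18:00: 07:30–10:15, 13:00–16:00, 16:15–18:00.
Quinn free within 07:30–18:00: 07:30–10:15, 12:00–12:30, 13:15–14:00, 14:45–18:00.
Yolanda free within 07:30–18:00: 09:30–10:00, 10:30–10:45, 11:15–12:45, 13:15–14:00, 14:30–17:30.
Uma ∩ Dilnoza: 10:00–10:15, 14:00–16:00, 16:15–17:30.
Uma ∩ Dilnoza ∩ Quinn: 10:00–10:15, 14:45–16:00, 16:15–17:30.
Uma ∩ Dilnoza ∩ Quinn ∩ Yolanda: 14:45–16:00, 16:15–17:30.
Windows ≥ 60 min: 14:45–16:00, 16:15–17:30.
Earliest such window starts at 14:45.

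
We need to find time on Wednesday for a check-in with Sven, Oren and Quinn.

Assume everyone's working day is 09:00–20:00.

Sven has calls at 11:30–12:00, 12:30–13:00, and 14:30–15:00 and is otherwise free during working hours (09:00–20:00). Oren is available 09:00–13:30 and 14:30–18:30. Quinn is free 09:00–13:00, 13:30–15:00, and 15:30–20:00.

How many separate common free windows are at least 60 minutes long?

Sven free within 09:00–20:00: 09:00–11:30, 12:00–12:30, 13:00–14:30, 15:00–20:00.
Sven ∩ Oren: 09:00–11:30, 12:00–12:30, 13:00–13:30, 15:00–18:30.
Sven ∩ Oren ∩ Quinn: 09:00–11:30, 12:00–12:30, 15:30–18:30.
Windows ≥ 60 min: 09:00–11:30, 15:30–18:30.
That's 2 windows.

2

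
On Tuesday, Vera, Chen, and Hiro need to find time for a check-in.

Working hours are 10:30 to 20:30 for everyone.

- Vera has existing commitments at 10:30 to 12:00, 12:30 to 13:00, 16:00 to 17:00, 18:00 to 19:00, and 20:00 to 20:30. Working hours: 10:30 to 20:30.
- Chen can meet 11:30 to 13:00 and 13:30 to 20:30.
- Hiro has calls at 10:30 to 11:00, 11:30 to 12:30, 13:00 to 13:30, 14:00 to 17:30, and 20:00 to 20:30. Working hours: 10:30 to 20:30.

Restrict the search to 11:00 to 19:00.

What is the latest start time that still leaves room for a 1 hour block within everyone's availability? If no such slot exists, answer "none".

none

Vera free within 10:30–20:30: 12:00–12:30, 13:00–16:00, 17:00–18:00, 19:00–20:00.
Hiro free within 10:30–20:30: 11:00–11:30, 12:30–13:00, 13:30–14:00, 17:30–20:00.
Vera ∩ Chen: 12:00–12:30, 13:30–16:00, 17:00–18:00, 19:00–20:00.
Vera ∩ Chen ∩ Hiro: 13:30–14:00, 17:30–18:00, 19:00–20:00.
Restricted to 11:00–19:00: 13:30–14:00, 17:30–18:00.
Windows ≥ 60 min: (none).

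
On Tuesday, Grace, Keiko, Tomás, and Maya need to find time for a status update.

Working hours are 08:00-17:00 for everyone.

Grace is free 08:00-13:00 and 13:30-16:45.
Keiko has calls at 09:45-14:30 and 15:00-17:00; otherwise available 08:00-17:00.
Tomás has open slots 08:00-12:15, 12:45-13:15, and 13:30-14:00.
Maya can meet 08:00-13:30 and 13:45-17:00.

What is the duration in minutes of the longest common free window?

Keiko free within 08:00–17:00: 08:00–09:45, 14:30–15:00.
Grace ∩ Keiko: 08:00–09:45, 14:30–15:00.
Grace ∩ Keiko ∩ Tomás: 08:00–09:45.
Grace ∩ Keiko ∩ Tomás ∩ Maya: 08:00–09:45.
Single common window of 105 minutes.

105 minutes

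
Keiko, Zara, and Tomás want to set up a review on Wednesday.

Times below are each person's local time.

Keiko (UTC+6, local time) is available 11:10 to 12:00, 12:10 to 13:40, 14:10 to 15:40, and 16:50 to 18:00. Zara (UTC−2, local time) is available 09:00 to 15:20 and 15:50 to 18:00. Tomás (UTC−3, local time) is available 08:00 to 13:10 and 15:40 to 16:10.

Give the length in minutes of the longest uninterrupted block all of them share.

Keiko → UTC: 05:10–06:00, 06:10–07:40, 08:10–09:40, 10:50–12:00.
Zara → UTC: 11:00–17:20, 17:50–20:00.
Tomás → UTC: 11:00–16:10, 18:40–19:10.
Keiko ∩ Zara: 11:00–12:00.
Keiko ∩ Zara ∩ Tomás: 11:00–12:00.
Single common window of 60 minutes.

60 minutes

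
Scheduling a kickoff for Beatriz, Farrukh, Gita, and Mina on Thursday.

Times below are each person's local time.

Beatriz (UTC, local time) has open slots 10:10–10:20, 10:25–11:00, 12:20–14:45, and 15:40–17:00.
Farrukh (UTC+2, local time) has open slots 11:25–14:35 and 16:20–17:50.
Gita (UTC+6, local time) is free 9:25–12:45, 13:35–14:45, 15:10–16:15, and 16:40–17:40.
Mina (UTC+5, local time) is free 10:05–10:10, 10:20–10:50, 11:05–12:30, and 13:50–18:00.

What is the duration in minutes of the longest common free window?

20 minutes

Beatriz → UTC: 10:10–10:20, 10:25–11:00, 12:20–14:45, 15:40–17:00.
Farrukh → UTC: 09:25–12:35, 14:20–15:50.
Gita → UTC: 03:25–06:45, 07:35–08:45, 09:10–10:15, 10:40–11:40.
Mina → UTC: 05:05–05:10, 05:20–05:50, 06:05–07:30, 08:50–13:00.
Beatriz ∩ Farrukh: 10:10–10:20, 10:25–11:00, 12:20–12:35, 14:20–14:45, 15:40–15:50.
Beatriz ∩ Farrukh ∩ Gita: 10:10–10:15, 10:40–11:00.
Beatriz ∩ Farrukh ∩ Gita ∩ Mina: 10:10–10:15, 10:40–11:00.
Common window lengths: 5, 20 min; longest is 20.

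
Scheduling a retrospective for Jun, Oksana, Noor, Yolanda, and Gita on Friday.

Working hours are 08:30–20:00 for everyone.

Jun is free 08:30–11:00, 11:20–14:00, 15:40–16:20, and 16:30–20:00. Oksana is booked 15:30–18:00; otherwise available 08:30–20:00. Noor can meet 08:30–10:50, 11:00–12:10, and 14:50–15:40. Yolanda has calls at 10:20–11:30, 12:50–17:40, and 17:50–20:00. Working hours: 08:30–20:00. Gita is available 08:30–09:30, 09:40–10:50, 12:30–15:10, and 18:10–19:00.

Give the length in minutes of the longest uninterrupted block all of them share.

60 minutes

Oksana free within 08:30–20:00: 08:30–15:30, 18:00–20:00.
Yolanda free within 08:30–20:00: 08:30–10:20, 11:30–12:50, 17:40–17:50.
Jun ∩ Oksana: 08:30–11:00, 11:20–14:00, 18:00–20:00.
Jun ∩ Oksana ∩ Noor: 08:30–10:50, 11:20–12:10.
Jun ∩ Oksana ∩ Noor ∩ Yolanda: 08:30–10:20, 11:30–12:10.
Jun ∩ Oksana ∩ Noor ∩ Yolanda ∩ Gita: 08:30–09:30, 09:40–10:20.
Common window lengths: 60, 40 min; longest is 60.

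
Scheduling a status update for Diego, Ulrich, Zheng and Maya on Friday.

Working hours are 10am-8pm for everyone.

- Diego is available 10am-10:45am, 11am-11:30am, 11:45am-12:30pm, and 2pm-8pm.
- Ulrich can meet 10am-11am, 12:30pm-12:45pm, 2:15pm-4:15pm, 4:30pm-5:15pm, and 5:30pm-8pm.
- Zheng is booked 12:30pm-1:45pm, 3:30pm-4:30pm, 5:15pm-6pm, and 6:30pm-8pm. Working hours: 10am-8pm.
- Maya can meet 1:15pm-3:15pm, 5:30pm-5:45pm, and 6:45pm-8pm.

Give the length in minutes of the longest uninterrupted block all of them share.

60 minutes

Zheng free within 10:00–20:00: 10:00–12:30, 13:45–15:30, 16:30–17:15, 18:00–18:30.
Diego ∩ Ulrich: 10:00–10:45, 14:15–16:15, 16:30–17:15, 17:30–20:00.
Diego ∩ Ulrich ∩ Zheng: 10:00–10:45, 14:15–15:30, 16:30–17:15, 18:00–18:30.
Diego ∩ Ulrich ∩ Zheng ∩ Maya: 14:15–15:15.
Single common window of 60 minutes.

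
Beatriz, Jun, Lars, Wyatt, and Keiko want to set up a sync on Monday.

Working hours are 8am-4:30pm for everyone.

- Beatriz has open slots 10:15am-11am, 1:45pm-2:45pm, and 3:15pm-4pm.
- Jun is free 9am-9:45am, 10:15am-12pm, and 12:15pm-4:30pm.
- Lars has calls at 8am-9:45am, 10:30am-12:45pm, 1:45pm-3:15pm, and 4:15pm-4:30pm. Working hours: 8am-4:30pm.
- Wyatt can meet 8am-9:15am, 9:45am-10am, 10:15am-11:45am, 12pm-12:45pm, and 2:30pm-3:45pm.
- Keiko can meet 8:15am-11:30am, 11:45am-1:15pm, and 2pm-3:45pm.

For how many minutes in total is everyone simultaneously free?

Lars free within 08:00–16:30: 09:45–10:30, 12:45–13:45, 15:15–16:15.
Beatriz ∩ Jun: 10:15–11:00, 13:45–14:45, 15:15–16:00.
Beatriz ∩ Jun ∩ Lars: 10:15–10:30, 15:15–16:00.
Beatriz ∩ Jun ∩ Lars ∩ Wyatt: 10:15–10:30, 15:15–15:45.
Beatriz ∩ Jun ∩ Lars ∩ Wyatt ∩ Keiko: 10:15–10:30, 15:15–15:45.
Total common minutes: 15 + 30 = 45.

45 minutes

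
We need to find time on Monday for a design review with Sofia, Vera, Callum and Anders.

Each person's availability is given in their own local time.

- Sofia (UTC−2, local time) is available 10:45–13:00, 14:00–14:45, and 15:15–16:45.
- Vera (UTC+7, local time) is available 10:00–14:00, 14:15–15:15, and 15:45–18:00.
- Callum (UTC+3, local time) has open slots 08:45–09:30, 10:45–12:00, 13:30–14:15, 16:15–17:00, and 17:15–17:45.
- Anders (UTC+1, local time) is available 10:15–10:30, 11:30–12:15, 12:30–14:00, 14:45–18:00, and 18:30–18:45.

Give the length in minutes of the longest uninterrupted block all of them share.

Sofia → UTC: 12:45–15:00, 16:00–16:45, 17:15–18:45.
Vera → UTC: 03:00–07:00, 07:15–08:15, 08:45–11:00.
Callum → UTC: 05:45–06:30, 07:45–09:00, 10:30–11:15, 13:15–14:00, 14:15–14:45.
Anders → UTC: 09:15–09:30, 10:30–11:15, 11:30–13:00, 13:45–17:00, 17:30–17:45.
Sofia ∩ Vera: (none).
Sofia ∩ Vera ∩ Callum: (none).
Sofia ∩ Vera ∩ Callum ∩ Anders: (none).
No common window.

0 minutes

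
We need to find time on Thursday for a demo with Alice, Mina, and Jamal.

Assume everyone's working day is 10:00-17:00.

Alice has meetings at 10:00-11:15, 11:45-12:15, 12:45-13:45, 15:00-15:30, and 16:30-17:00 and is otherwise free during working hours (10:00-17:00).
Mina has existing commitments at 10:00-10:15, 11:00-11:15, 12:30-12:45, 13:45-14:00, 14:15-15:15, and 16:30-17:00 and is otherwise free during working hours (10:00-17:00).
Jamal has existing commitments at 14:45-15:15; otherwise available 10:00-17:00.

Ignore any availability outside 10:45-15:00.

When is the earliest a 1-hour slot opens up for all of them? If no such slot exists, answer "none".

Alice free within 10:00–17:00: 11:15–11:45, 12:15–12:45, 13:45–15:00, 15:30–16:30.
Mina free within 10:00–17:00: 10:15–11:00, 11:15–12:30, 12:45–13:45, 14:00–14:15, 15:15–16:30.
Jamal free within 10:00–17:00: 10:00–14:45, 15:15–17:00.
Alice ∩ Mina: 11:15–11:45, 12:15–12:30, 14:00–14:15, 15:30–16:30.
Alice ∩ Mina ∩ Jamal: 11:15–11:45, 12:15–12:30, 14:00–14:15, 15:30–16:30.
Restricted to 10:45–15:00: 11:15–11:45, 12:15–12:30, 14:00–14:15.
Windows ≥ 60 min: (none).

none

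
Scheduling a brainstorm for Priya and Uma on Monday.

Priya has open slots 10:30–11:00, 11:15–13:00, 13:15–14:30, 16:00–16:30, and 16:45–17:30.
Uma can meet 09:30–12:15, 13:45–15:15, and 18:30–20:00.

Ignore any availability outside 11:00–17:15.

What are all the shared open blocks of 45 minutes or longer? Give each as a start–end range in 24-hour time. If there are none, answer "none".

Priya ∩ Uma: 10:30–11:00, 11:15–12:15, 13:45–14:30.
Restricted to 11:00–17:15: 11:15–12:15, 13:45–14:30.
Windows ≥ 45 min: 11:15–12:15, 13:45–14:30.

11:15–12:15, 13:45–14:30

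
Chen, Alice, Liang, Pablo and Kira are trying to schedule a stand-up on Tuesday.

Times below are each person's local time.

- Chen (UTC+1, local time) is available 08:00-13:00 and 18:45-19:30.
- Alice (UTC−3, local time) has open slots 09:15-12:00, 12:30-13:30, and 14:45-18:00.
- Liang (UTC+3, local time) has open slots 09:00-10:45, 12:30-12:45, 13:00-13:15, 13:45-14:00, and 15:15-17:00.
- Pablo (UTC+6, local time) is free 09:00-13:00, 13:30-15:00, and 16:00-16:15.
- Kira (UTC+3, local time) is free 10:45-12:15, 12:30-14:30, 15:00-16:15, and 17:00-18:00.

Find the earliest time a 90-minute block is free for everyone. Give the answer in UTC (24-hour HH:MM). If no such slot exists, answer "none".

Chen → UTC: 07:00–12:00, 17:45–18:30.
Alice → UTC: 12:15–15:00, 15:30–16:30, 17:45–21:00.
Liang → UTC: 06:00–07:45, 09:30–09:45, 10:00–10:15, 10:45–11:00, 12:15–14:00.
Pablo → UTC: 03:00–07:00, 07:30–09:00, 10:00–10:15.
Kira → UTC: 07:45–09:15, 09:30–11:30, 12:00–13:15, 14:00–15:00.
Chen ∩ Alice: 17:45–18:30.
Chen ∩ Alice ∩ Liang: (none).
Chen ∩ Alice ∩ Liang ∩ Pablo: (none).
Chen ∩ Alice ∩ Liang ∩ Pablo ∩ Kira: (none).
Windows ≥ 90 min: (none).

none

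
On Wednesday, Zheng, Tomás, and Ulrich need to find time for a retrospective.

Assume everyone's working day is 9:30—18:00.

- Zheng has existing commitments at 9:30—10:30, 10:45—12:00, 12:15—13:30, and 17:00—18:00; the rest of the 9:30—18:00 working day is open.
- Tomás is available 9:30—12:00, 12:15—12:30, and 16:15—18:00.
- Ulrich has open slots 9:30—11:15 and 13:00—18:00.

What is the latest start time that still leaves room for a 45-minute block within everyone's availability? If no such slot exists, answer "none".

16:15

Zheng free within 09:30–18:00: 10:30–10:45, 12:00–12:15, 13:30–17:00.
Zheng ∩ Tomás: 10:30–10:45, 16:15–17:00.
Zheng ∩ Tomás ∩ Ulrich: 10:30–10:45, 16:15–17:00.
Windows ≥ 45 min: 16:15–17:00.
Latest start in the last window 16:15–17:00 is 17:00 − 45 min = 16:15.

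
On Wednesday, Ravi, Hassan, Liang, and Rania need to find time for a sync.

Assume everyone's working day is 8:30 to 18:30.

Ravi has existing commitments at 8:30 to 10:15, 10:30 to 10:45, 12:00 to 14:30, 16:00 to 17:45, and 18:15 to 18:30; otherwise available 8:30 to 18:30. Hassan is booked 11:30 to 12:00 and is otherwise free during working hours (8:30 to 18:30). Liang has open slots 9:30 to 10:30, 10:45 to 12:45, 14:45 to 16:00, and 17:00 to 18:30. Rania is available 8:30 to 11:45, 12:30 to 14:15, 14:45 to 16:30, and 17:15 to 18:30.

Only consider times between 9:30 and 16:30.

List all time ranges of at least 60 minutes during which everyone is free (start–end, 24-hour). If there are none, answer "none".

Ravi free within 08:30–18:30: 10:15–10:30, 10:45–12:00, 14:30–16:00, 17:45–18:15.
Hassan free within 08:30–18:30: 08:30–11:30, 12:00–18:30.
Ravi ∩ Hassan: 10:15–10:30, 10:45–11:30, 14:30–16:00, 17:45–18:15.
Ravi ∩ Hassan ∩ Liang: 10:15–10:30, 10:45–11:30, 14:45–16:00, 17:45–18:15.
Ravi ∩ Hassan ∩ Liang ∩ Rania: 10:15–10:30, 10:45–11:30, 14:45–16:00, 17:45–18:15.
Restricted to 09:30–16:30: 10:15–10:30, 10:45–11:30, 14:45–16:00.
Windows ≥ 60 min: 14:45–16:00.

14:45–16:00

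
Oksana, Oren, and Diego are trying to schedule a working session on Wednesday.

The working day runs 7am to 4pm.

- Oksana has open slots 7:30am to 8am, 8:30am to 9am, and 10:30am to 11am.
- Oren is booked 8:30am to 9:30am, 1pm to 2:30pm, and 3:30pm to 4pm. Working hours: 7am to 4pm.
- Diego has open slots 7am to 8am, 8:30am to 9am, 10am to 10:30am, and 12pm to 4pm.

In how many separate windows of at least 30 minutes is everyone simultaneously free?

1

Oren free within 07:00–16:00: 07:00–08:30, 09:30–13:00, 14:30–15:30.
Oksana ∩ Oren: 07:30–08:00, 10:30–11:00.
Oksana ∩ Oren ∩ Diego: 07:30–08:00.
Windows ≥ 30 min: 07:30–08:00.
That's 1 window.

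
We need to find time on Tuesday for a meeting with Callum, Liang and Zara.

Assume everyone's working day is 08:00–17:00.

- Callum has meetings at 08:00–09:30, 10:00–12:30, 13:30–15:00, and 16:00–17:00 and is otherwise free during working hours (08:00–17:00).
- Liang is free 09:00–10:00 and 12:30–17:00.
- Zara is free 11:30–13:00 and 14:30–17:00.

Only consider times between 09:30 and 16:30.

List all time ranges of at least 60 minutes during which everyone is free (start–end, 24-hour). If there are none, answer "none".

Callum free within 08:00–17:00: 09:30–10:00, 12:30–13:30, 15:00–16:00.
Callum ∩ Liang: 09:30–10:00, 12:30–13:30, 15:00–16:00.
Callum ∩ Liang ∩ Zara: 12:30–13:00, 15:00–16:00.
Restricted to 09:30–16:30: 12:30–13:00, 15:00–16:00.
Windows ≥ 60 min: 15:00–16:00.

15:00–16:00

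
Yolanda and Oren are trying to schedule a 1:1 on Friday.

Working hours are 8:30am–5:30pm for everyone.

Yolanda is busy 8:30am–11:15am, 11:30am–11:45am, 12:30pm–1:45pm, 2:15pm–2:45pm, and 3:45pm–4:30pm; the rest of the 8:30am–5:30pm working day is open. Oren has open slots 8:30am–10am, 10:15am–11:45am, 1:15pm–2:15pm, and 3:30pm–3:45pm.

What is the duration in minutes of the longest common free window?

30 minutes

Yolanda free within 08:30–17:30: 11:15–11:30, 11:45–12:30, 13:45–14:15, 14:45–15:45, 16:30–17:30.
Yolanda ∩ Oren: 11:15–11:30, 13:45–14:15, 15:30–15:45.
Common window lengths: 15, 30, 15 min; longest is 30.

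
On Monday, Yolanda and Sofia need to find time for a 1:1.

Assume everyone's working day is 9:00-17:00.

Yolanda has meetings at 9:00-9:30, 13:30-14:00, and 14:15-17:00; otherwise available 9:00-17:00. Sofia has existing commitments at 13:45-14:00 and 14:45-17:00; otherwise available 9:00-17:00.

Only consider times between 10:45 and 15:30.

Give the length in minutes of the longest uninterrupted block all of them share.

165 minutes

Yolanda free within 09:00–17:00: 09:30–13:30, 14:00–14:15.
Sofia free within 09:00–17:00: 09:00–13:45, 14:00–14:45.
Yolanda ∩ Sofia: 09:30–13:30, 14:00–14:15.
Restricted to 10:45–15:30: 10:45–13:30, 14:00–14:15.
Common window lengths: 165, 15 min; longest is 165.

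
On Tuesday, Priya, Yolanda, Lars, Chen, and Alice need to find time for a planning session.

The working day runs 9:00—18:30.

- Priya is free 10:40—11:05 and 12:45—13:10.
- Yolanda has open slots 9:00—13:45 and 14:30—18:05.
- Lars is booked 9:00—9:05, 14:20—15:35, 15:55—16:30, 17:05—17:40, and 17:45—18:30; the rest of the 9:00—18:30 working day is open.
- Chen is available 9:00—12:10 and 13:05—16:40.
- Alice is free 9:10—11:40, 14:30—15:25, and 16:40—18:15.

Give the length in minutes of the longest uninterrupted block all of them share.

25 minutes

Lars free within 09:00–18:30: 09:05–14:20, 15:35–15:55, 16:30–17:05, 17:40–17:45.
Priya ∩ Yolanda: 10:40–11:05, 12:45–13:10.
Priya ∩ Yolanda ∩ Lars: 10:40–11:05, 12:45–13:10.
Priya ∩ Yolanda ∩ Lars ∩ Chen: 10:40–11:05, 13:05–13:10.
Priya ∩ Yolanda ∩ Lars ∩ Chen ∩ Alice: 10:40–11:05.
Single common window of 25 minutes.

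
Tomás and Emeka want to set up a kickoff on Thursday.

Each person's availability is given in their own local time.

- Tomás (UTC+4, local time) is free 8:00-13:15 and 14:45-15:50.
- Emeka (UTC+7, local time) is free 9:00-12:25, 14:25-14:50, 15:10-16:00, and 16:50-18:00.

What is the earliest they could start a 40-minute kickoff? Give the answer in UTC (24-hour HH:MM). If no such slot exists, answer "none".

Tomás → UTC: 04:00–09:15, 10:45–11:50.
Emeka → UTC: 02:00–05:25, 07:25–07:50, 08:10–09:00, 09:50–11:00.
Tomás ∩ Emeka: 04:00–05:25, 07:25–07:50, 08:10–09:00, 10:45–11:00.
Windows ≥ 40 min: 04:00–05:25, 08:10–09:00.
Earliest such window starts at 04:00.

04:00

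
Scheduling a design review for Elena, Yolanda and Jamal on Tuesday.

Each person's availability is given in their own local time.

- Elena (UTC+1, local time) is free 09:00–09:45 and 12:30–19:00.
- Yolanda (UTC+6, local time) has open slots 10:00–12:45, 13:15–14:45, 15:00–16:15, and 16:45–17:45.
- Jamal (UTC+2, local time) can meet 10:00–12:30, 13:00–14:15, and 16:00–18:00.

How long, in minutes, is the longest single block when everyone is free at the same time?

Elena → UTC: 08:00–08:45, 11:30–18:00.
Yolanda → UTC: 04:00–06:45, 07:15–08:45, 09:00–10:15, 10:45–11:45.
Jamal → UTC: 08:00–10:30, 11:00–12:15, 14:00–16:00.
Elena ∩ Yolanda: 08:00–08:45, 11:30–11:45.
Elena ∩ Yolanda ∩ Jamal: 08:00–08:45, 11:30–11:45.
Common window lengths: 45, 15 min; longest is 45.

45 minutes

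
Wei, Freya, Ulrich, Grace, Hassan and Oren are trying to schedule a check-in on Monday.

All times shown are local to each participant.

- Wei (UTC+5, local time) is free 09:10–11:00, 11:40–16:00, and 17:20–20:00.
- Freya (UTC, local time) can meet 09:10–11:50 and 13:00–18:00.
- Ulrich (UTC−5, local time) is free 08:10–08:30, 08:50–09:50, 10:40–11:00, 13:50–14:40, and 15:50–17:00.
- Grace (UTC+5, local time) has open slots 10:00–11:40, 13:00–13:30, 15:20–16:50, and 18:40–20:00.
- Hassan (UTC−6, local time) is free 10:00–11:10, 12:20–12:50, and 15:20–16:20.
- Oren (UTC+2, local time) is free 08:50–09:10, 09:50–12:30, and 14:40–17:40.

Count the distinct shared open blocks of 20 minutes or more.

Wei → UTC: 04:10–06:00, 06:40–11:00, 12:20–15:00.
Freya → UTC: 09:10–11:50, 13:00–18:00.
Ulrich → UTC: 13:10–13:30, 13:50–14:50, 15:40–16:00, 18:50–19:40, 20:50–22:00.
Grace → UTC: 05:00–06:40, 08:00–08:30, 10:20–11:50, 13:40–15:00.
Hassan → UTC: 16:00–17:10, 18:20–18:50, 21:20–22:20.
Oren → UTC: 06:50–07:10, 07:50–10:30, 12:40–15:40.
Wei ∩ Freya: 09:10–11:00, 13:00–15:00.
Wei ∩ Freya ∩ Ulrich: 13:10–13:30, 13:50–14:50.
Wei ∩ Freya ∩ Ulrich ∩ Grace: 13:50–14:50.
Wei ∩ Freya ∩ Ulrich ∩ Grace ∩ Hassan: (none).
Wei ∩ Freya ∩ Ulrich ∩ Grace ∩ Hassan ∩ Oren: (none).
Windows ≥ 20 min: (none).
That's 0 windows.

0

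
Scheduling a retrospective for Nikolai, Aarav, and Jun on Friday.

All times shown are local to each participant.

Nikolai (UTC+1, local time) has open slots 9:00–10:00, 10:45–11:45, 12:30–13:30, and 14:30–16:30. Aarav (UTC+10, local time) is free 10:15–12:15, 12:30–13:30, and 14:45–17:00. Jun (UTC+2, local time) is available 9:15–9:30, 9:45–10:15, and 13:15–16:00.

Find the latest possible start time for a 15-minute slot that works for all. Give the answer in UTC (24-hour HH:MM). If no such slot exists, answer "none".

none

Nikolai → UTC: 08:00–09:00, 09:45–10:45, 11:30–12:30, 13:30–15:30.
Aarav → UTC: 00:15–02:15, 02:30–03:30, 04:45–07:00.
Jun → UTC: 07:15–07:30, 07:45–08:15, 11:15–14:00.
Nikolai ∩ Aarav: (none).
Nikolai ∩ Aarav ∩ Jun: (none).
Windows ≥ 15 min: (none).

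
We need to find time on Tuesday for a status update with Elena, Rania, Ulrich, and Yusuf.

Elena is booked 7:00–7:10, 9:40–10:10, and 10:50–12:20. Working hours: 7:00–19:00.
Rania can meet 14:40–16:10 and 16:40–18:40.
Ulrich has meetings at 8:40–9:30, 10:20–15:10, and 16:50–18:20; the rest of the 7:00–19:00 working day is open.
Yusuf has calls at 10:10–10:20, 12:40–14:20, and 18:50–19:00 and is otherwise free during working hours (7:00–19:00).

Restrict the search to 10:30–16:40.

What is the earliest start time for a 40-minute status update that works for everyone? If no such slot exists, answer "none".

15:10

Elena free within 07:00–19:00: 07:10–09:40, 10:10–10:50, 12:20–19:00.
Ulrich free within 07:00–19:00: 07:00–08:40, 09:30–10:20, 15:10–16:50, 18:20–19:00.
Yusuf free within 07:00–19:00: 07:00–10:10, 10:20–12:40, 14:20–18:50.
Elena ∩ Rania: 14:40–16:10, 16:40–18:40.
Elena ∩ Rania ∩ Ulrich: 15:10–16:10, 16:40–16:50, 18:20–18:40.
Elena ∩ Rania ∩ Ulrich ∩ Yusuf: 15:10–16:10, 16:40–16:50, 18:20–18:40.
Restricted to 10:30–16:40: 15:10–16:10.
Windows ≥ 40 min: 15:10–16:10.
Earliest such window starts at 15:10.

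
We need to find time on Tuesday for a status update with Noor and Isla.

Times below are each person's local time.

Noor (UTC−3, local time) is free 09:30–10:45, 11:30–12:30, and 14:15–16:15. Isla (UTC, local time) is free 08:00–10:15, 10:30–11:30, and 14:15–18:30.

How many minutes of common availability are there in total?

135 minutes

Noor → UTC: 12:30–13:45, 14:30–15:30, 17:15–19:15.
Isla → UTC: 08:00–10:15, 10:30–11:30, 14:15–18:30.
Noor ∩ Isla: 14:30–15:30, 17:15–18:30.
Total common minutes: 60 + 75 = 135.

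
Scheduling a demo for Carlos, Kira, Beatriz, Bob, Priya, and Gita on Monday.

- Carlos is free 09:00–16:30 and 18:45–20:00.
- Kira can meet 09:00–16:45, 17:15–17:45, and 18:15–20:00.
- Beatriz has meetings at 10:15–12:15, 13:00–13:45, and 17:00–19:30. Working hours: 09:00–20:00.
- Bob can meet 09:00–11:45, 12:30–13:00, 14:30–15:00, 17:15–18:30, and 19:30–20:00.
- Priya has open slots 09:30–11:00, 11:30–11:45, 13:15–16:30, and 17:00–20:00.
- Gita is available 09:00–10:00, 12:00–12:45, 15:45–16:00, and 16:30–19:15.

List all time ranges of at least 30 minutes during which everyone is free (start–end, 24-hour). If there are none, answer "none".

Beatriz free within 09:00–20:00: 09:00–10:15, 12:15–13:00, 13:45–17:00, 19:30–20:00.
Carlos ∩ Kira: 09:00–16:30, 18:45–20:00.
Carlos ∩ Kira ∩ Beatriz: 09:00–10:15, 12:15–13:00, 13:45–16:30, 19:30–20:00.
Carlos ∩ Kira ∩ Beatriz ∩ Bob: 09:00–10:15, 12:30–13:00, 14:30–15:00, 19:30–20:00.
Carlos ∩ Kira ∩ Beatriz ∩ Bob ∩ Priya: 09:30–10:15, 14:30–15:00, 19:30–20:00.
Carlos ∩ Kira ∩ Beatriz ∩ Bob ∩ Priya ∩ Gita: 09:30–10:00.
Windows ≥ 30 min: 09:30–10:00.

09:30–10:00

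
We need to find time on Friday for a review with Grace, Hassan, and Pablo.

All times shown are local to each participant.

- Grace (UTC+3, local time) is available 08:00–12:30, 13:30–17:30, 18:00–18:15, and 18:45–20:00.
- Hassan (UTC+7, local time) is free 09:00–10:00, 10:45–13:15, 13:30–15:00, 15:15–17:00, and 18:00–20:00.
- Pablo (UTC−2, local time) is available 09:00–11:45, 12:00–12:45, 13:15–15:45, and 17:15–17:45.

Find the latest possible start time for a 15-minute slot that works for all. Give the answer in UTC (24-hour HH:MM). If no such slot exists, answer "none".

12:45

Grace → UTC: 05:00–09:30, 10:30–14:30, 15:00–15:15, 15:45–17:00.
Hassan → UTC: 02:00–03:00, 03:45–06:15, 06:30–08:00, 08:15–10:00, 11:00–13:00.
Pablo → UTC: 11:00–13:45, 14:00–14:45, 15:15–17:45, 19:15–19:45.
Grace ∩ Hassan: 05:00–06:15, 06:30–08:00, 08:15–09:30, 11:00–13:00.
Grace ∩ Hassan ∩ Pablo: 11:00–13:00.
Windows ≥ 15 min: 11:00–13:00.
Latest start in the last window 11:00–13:00 is 13:00 − 15 min = 12:45.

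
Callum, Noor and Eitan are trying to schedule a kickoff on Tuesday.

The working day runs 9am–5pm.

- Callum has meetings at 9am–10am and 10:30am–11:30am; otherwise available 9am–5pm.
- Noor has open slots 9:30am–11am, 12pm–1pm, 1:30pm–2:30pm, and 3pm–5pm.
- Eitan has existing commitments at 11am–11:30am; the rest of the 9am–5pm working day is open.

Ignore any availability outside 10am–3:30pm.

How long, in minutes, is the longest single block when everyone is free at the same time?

Callum free within 09:00–17:00: 10:00–10:30, 11:30–17:00.
Eitan free within 09:00–17:00: 09:00–11:00, 11:30–17:00.
Callum ∩ Noor: 10:00–10:30, 12:00–13:00, 13:30–14:30, 15:00–17:00.
Callum ∩ Noor ∩ Eitan: 10:00–10:30, 12:00–13:00, 13:30–14:30, 15:00–17:00.
Restricted to 10:00–15:30: 10:00–10:30, 12:00–13:00, 13:30–14:30, 15:00–15:30.
Common window lengths: 30, 60, 60, 30 min; longest is 60.

60 minutes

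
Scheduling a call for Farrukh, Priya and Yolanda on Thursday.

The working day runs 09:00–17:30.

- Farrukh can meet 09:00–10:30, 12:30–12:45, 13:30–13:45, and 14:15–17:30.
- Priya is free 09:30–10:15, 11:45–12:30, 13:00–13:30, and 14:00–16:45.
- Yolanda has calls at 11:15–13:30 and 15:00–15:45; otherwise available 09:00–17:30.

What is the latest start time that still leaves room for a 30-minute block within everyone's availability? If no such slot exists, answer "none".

16:15

Yolanda free within 09:00–17:30: 09:00–11:15, 13:30–15:00, 15:45–17:30.
Farrukh ∩ Priya: 09:30–10:15, 14:15–16:45.
Farrukh ∩ Priya ∩ Yolanda: 09:30–10:15, 14:15–15:00, 15:45–16:45.
Windows ≥ 30 min: 09:30–10:15, 14:15–15:00, 15:45–16:45.
Latest start in the last window 15:45–16:45 is 16:45 − 30 min = 16:15.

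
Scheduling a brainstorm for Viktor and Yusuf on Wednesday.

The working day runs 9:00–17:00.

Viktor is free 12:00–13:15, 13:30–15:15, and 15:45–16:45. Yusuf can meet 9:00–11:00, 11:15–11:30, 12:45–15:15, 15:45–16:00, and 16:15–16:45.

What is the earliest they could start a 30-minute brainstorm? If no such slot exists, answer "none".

12:45

Viktor ∩ Yusuf: 12:45–13:15, 13:30–15:15, 15:45–16:00, 16:15–16:45.
Windows ≥ 30 min: 12:45–13:15, 13:30–15:15, 16:15–16:45.
Earliest such window starts at 12:45.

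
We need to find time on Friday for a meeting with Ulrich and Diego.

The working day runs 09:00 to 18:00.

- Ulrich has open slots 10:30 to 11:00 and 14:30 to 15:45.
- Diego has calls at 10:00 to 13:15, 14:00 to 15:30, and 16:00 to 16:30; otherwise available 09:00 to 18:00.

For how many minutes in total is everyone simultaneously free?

15 minutes

Diego free within 09:00–18:00: 09:00–10:00, 13:15–14:00, 15:30–16:00, 16:30–18:00.
Ulrich ∩ Diego: 15:30–15:45.
Total common minutes: 15.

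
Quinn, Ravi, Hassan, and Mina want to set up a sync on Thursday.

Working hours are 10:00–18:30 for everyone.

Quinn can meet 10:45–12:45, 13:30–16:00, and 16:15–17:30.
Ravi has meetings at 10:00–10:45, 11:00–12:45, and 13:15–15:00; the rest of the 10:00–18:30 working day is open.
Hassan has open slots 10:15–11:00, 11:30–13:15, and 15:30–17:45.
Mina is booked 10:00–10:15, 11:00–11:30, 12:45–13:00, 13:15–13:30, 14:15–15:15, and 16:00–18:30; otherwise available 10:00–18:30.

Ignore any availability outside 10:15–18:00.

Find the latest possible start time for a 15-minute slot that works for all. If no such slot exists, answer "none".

Ravi free within 10:00–18:30: 10:45–11:00, 12:45–13:15, 15:00–18:30.
Mina free within 10:00–18:30: 10:15–11:00, 11:30–12:45, 13:00–13:15, 13:30–14:15, 15:15–16:00.
Quinn ∩ Ravi: 10:45–11:00, 15:00–16:00, 16:15–17:30.
Quinn ∩ Ravi ∩ Hassan: 10:45–11:00, 15:30–16:00, 16:15–17:30.
Quinn ∩ Ravi ∩ Hassan ∩ Mina: 10:45–11:00, 15:30–16:00.
Restricted to 10:15–18:00: 10:45–11:00, 15:30–16:00.
Windows ≥ 15 min: 10:45–11:00, 15:30–16:00.
Latest start in the last window 15:30–16:00 is 16:00 − 15 min = 15:45.

15:45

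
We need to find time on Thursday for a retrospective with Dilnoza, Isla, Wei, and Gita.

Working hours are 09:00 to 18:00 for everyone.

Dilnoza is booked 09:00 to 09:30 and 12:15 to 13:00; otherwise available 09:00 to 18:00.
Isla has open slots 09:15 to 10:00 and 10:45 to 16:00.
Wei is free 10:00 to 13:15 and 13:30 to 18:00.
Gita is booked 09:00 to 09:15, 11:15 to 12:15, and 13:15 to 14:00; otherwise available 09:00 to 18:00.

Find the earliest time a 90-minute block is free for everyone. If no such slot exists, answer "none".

14:00

Dilnoza free within 09:00–18:00: 09:30–12:15, 13:00–18:00.
Gita free within 09:00–18:00: 09:15–11:15, 12:15–13:15, 14:00–18:00.
Dilnoza ∩ Isla: 09:30–10:00, 10:45–12:15, 13:00–16:00.
Dilnoza ∩ Isla ∩ Wei: 10:45–12:15, 13:00–13:15, 13:30–16:00.
Dilnoza ∩ Isla ∩ Wei ∩ Gita: 10:45–11:15, 13:00–13:15, 14:00–16:00.
Windows ≥ 90 min: 14:00–16:00.
Earliest such window starts at 14:00.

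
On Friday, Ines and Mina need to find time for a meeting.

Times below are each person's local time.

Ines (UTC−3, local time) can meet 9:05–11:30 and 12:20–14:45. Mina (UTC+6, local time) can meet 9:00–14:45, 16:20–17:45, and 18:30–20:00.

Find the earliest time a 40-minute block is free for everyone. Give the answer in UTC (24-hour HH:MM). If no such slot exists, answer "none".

Ines → UTC: 12:05–14:30, 15:20–17:45.
Mina → UTC: 03:00–08:45, 10:20–11:45, 12:30–14:00.
Ines ∩ Mina: 12:30–14:00.
Windows ≥ 40 min: 12:30–14:00.
Earliest such window starts at 12:30.

12:30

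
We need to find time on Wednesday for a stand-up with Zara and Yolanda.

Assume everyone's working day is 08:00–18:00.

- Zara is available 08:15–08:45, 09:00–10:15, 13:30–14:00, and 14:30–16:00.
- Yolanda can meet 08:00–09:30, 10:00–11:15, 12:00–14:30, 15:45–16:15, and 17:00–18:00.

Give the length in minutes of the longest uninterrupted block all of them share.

Zara ∩ Yolanda: 08:15–08:45, 09:00–09:30, 10:00–10:15, 13:30–14:00, 15:45–16:00.
Common window lengths: 30, 30, 15, 30, 15 min; longest is 30.

30 minutes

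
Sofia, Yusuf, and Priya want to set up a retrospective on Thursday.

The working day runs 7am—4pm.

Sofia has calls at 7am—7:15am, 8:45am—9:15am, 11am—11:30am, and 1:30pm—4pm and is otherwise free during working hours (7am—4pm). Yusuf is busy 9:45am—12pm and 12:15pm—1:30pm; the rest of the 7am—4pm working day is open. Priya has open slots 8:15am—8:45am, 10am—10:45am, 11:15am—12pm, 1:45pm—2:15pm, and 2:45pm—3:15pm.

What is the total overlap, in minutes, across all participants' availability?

Sofia free within 07:00–16:00: 07:15–08:45, 09:15–11:00, 11:30–13:30.
Yusuf free within 07:00–16:00: 07:00–09:45, 12:00–12:15, 13:30–16:00.
Sofia ∩ Yusuf: 07:15–08:45, 09:15–09:45, 12:00–12:15.
Sofia ∩ Yusuf ∩ Priya: 08:15–08:45.
Total common minutes: 30.

30 minutes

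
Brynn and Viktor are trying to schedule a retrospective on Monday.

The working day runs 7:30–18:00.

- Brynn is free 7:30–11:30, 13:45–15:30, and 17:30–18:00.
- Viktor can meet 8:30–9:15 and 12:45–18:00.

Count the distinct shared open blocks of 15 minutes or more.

Brynn ∩ Viktor: 08:30–09:15, 13:45–15:30, 17:30–18:00.
Windows ≥ 15 min: 08:30–09:15, 13:45–15:30, 17:30–18:00.
That's 3 windows.

3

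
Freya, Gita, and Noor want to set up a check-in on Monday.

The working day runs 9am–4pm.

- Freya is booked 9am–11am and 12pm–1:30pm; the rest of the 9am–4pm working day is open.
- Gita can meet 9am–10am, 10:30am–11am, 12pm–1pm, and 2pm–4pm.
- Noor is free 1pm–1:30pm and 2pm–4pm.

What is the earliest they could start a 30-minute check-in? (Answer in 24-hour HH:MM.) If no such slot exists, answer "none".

Freya free within 09:00–16:00: 11:00–12:00, 13:30–16:00.
Freya ∩ Gita: 14:00–16:00.
Freya ∩ Gita ∩ Noor: 14:00–16:00.
Windows ≥ 30 min: 14:00–16:00.
Earliest such window starts at 14:00.

14:00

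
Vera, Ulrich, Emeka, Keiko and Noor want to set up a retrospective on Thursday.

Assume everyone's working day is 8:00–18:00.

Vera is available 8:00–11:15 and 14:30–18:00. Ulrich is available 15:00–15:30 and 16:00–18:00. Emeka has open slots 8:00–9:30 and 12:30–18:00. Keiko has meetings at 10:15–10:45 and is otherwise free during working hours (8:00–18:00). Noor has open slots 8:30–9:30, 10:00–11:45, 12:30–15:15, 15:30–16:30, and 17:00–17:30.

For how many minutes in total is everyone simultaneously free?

75 minutes

Keiko free within 08:00–18:00: 08:00–10:15, 10:45–18:00.
Vera ∩ Ulrich: 15:00–15:30, 16:00–18:00.
Vera ∩ Ulrich ∩ Emeka: 15:00–15:30, 16:00–18:00.
Vera ∩ Ulrich ∩ Emeka ∩ Keiko: 15:00–15:30, 16:00–18:00.
Vera ∩ Ulrich ∩ Emeka ∩ Keiko ∩ Noor: 15:00–15:15, 16:00–16:30, 17:00–17:30.
Total common minutes: 15 + 30 + 30 = 75.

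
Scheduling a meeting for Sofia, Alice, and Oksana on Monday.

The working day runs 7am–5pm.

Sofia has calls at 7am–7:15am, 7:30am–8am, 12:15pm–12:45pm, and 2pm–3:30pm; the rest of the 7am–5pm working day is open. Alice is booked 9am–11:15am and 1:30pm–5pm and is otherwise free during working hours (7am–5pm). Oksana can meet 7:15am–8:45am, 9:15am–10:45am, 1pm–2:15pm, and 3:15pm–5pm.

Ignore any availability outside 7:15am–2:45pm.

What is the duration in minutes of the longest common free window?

Sofia free within 07:00–17:00: 07:15–07:30, 08:00–12:15, 12:45–14:00, 15:30–17:00.
Alice free within 07:00–17:00: 07:00–09:00, 11:15–13:30.
Sofia ∩ Alice: 07:15–07:30, 08:00–09:00, 11:15–12:15, 12:45–13:30.
Sofia ∩ Alice ∩ Oksana: 07:15–07:30, 08:00–08:45, 13:00–13:30.
Restricted to 07:15–14:45: 07:15–07:30, 08:00–08:45, 13:00–13:30.
Common window lengths: 15, 45, 30 min; longest is 45.

45 minutes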